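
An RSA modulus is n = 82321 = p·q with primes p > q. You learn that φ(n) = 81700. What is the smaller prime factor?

191

φ(n) = (p−1)(q−1) = n − (p+q) + 1, so p + q = 82321 − 81700 + 1 = 622.
p and q are the roots of t² − 622t + 82321 = 0.
Discriminant: 622² − 4·82321 = 386884 − 329284 = 57600; √57600 = 240.
q = (622 − 240)/2 = 191, p = (622 + 240)/2 = 431.
Check: 191 · 431 = 82321.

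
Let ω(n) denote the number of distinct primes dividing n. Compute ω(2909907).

2909907 = 3^2 · 323323
323323 = 7 · 46189
46189 = 11 · 4199
4199 = 13 · 323
323 = 17 · 19
2909907 = 3^2 · 7 · 11 · 13 · 17 · 19, which has 6 distinct prime factors.

6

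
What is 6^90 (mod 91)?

6^1 ≡ 6 (mod 91)
6^2 ≡ 6^2 = 36 ≡ 36 (mod 91)
6^4 ≡ 36^2 = 1296 ≡ 22 (mod 91)
6^8 ≡ 22^2 = 484 ≡ 29 (mod 91)
6^16 ≡ 29^2 = 841 ≡ 22 (mod 91)
6^32 ≡ 22^2 = 484 ≡ 29 (mod 91)
6^64 ≡ 29^2 = 841 ≡ 22 (mod 91)
90 = 64 + 16 + 8 + 2 in binary powers of 2.
So 6^90 ≡ 22 · 22 · 29 · 36 ≡ 64 (mod 91).
Since 64 ≠ 1, base 6 is a Fermat witness: 91 is composite.

64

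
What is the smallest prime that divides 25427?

47

25427 is odd.
Digit sum 20, not divisible by 3.
Ends in 7: not divisible by 5.
7: 25427 = 7·3632 + 3
11: 25427 = 11·2311 + 6
13: 25427 = 13·1955 + 12
17: 25427 = 17·1495 + 12
19: 25427 = 19·1338 + 5
23: 25427 = 23·1105 + 12
29: 25427 = 29·876 + 23
31: 25427 = 31·820 + 7
37: 25427 = 37·687 + 8
41: 25427 = 41·620 + 7
43: 25427 = 43·591 + 14
47: 25427 = 47·541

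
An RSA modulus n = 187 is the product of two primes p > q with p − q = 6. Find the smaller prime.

Since p = q + 6, we have 187 = q(q + 6), so q² + 6q − 187 = 0.
Discriminant: 6² + 4·187 = 36 + 748 = 784; √784 = 28.
q = (−6 + 28)/2 = 11, and p = q + 6 = 17.
Check: 11 · 17 = 187.

11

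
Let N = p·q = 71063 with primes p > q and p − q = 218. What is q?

Since p = q + 218, we have 71063 = q(q + 218), so q² + 218q − 71063 = 0.
Discriminant: 218² + 4·71063 = 47524 + 284252 = 331776; √331776 = 576.
q = (−218 + 576)/2 = 179, and p = q + 218 = 397.
Check: 179 · 397 = 71063.

179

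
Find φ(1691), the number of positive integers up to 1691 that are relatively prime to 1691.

1584

Factor: 1691 = 19 · 89.
φ(1691) = (19−1) · (89−1) = 18 · 88 = 1584.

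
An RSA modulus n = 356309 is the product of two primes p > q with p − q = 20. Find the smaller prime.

Since p = q + 20, we have 356309 = q(q + 20), so q² + 20q − 356309 = 0.
Discriminant: 20² + 4·356309 = 400 + 1425236 = 1425636; √1425636 = 1194.
q = (−20 + 1194)/2 = 587, and p = q + 20 = 607.
Check: 587 · 607 = 356309.

587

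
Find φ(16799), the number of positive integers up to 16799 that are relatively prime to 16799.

Factor: 16799 = 107 · 157.
φ(16799) = (107−1) · (157−1) = 106 · 156 = 16536.

16536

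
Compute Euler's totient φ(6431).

Factor: 6431 = 59 · 109.
φ(6431) = (59−1) · (109−1) = 58 · 108 = 6264.

6264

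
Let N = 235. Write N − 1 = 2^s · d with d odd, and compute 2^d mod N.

235 − 1 = 234 = 2^1 · 117, so d = 117.
2^1 ≡ 2 (mod 235)
2^2 ≡ 2^2 = 4 ≡ 4 (mod 235)
2^4 ≡ 4^2 = 16 ≡ 16 (mod 235)
2^8 ≡ 16^2 = 256 ≡ 21 (mod 235)
2^16 ≡ 21^2 = 441 ≡ 206 (mod 235)
2^32 ≡ 206^2 = 42436 ≡ 136 (mod 235)
2^64 ≡ 136^2 = 18496 ≡ 166 (mod 235)
117 = 64 + 32 + 16 + 4 + 1 in binary powers of 2.
So 2^117 ≡ 166 · 136 · 206 · 16 · 2 ≡ 192 (mod 235).
Squaring chain: 192; never reaches −1, so base 2 is a Miller–Rabin witness that 235 is composite.

192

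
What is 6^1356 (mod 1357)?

6^1 ≡ 6 (mod 1357)
6^2 ≡ 6^2 = 36 ≡ 36 (mod 1357)
6^4 ≡ 36^2 = 1296 ≡ 1296 (mod 1357)
6^8 ≡ 1296^2 = 1679616 ≡ 1007 (mod 1357)
6^16 ≡ 1007^2 = 1014049 ≡ 370 (mod 1357)
6^32 ≡ 370^2 = 136900 ≡ 1200 (mod 1357)
6^64 ≡ 1200^2 = 1440000 ≡ 223 (mod 1357)
6^128 ≡ 223^2 = 49729 ≡ 877 (mod 1357)
6^256 ≡ 877^2 = 769129 ≡ 1067 (mod 1357)
6^512 ≡ 1067^2 = 1138489 ≡ 1323 (mod 1357)
6^1024 ≡ 1323^2 = 1750329 ≡ 1156 (mod 1357)
1356 = 1024 + 256 + 64 + 8 + 4 in binary powers of 2.
So 6^1356 ≡ 1156 · 1067 · 223 · 1007 · 1296 ≡ 1090 (mod 1357).
Since 1090 ≠ 1, base 6 is a Fermat witness: 1357 is composite.

1090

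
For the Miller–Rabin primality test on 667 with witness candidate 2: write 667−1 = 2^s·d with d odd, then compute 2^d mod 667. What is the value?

667 − 1 = 666 = 2^1 · 333, so d = 333.
2^1 ≡ 2 (mod 667)
2^2 ≡ 2^2 = 4 ≡ 4 (mod 667)
2^4 ≡ 4^2 = 16 ≡ 16 (mod 667)
2^8 ≡ 16^2 = 256 ≡ 256 (mod 667)
2^16 ≡ 256^2 = 65536 ≡ 170 (mod 667)
2^32 ≡ 170^2 = 28900 ≡ 219 (mod 667)
2^64 ≡ 219^2 = 47961 ≡ 604 (mod 667)
2^128 ≡ 604^2 = 364816 ≡ 634 (mod 667)
2^256 ≡ 634^2 = 401956 ≡ 422 (mod 667)
333 = 256 + 64 + 8 + 4 + 1 in binary powers of 2.
So 2^333 ≡ 422 · 604 · 256 · 16 · 2 ≡ 330 (mod 667).
Squaring chain: 330; never reaches −1, so base 2 is a Miller–Rabin witness that 667 is composite.

330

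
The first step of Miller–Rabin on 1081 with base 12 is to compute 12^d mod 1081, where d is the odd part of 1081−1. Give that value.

440

1081 − 1 = 1080 = 2^3 · 135, so d = 135.
12^1 ≡ 12 (mod 1081)
12^2 ≡ 12^2 = 144 ≡ 144 (mod 1081)
12^4 ≡ 144^2 = 20736 ≡ 197 (mod 1081)
12^8 ≡ 197^2 = 38809 ≡ 974 (mod 1081)
12^16 ≡ 974^2 = 948676 ≡ 639 (mod 1081)
12^32 ≡ 639^2 = 408321 ≡ 784 (mod 1081)
12^64 ≡ 784^2 = 614656 ≡ 648 (mod 1081)
12^128 ≡ 648^2 = 419904 ≡ 476 (mod 1081)
135 = 128 + 4 + 2 + 1 in binary powers of 2.
So 12^135 ≡ 476 · 197 · 144 · 12 ≡ 440 (mod 1081).
Squaring chain: 440 → 101 → 472; never reaches −1, so base 12 is a Miller–Rabin witness that 1081 is composite.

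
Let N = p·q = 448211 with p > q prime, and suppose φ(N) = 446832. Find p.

857

φ(n) = (p−1)(q−1) = n − (p+q) + 1, so p + q = 448211 − 446832 + 1 = 1380.
p and q are the roots of t² − 1380t + 448211 = 0.
Discriminant: 1380² − 4·448211 = 1904400 − 1792844 = 111556; √111556 = 334.
q = (1380 − 334)/2 = 523, p = (1380 + 334)/2 = 857.
Check: 523 · 857 = 448211.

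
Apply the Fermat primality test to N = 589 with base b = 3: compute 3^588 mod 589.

3^1 ≡ 3 (mod 589)
3^2 ≡ 3^2 = 9 ≡ 9 (mod 589)
3^4 ≡ 9^2 = 81 ≡ 81 (mod 589)
3^8 ≡ 81^2 = 6561 ≡ 82 (mod 589)
3^16 ≡ 82^2 = 6724 ≡ 245 (mod 589)
3^32 ≡ 245^2 = 60025 ≡ 536 (mod 589)
3^64 ≡ 536^2 = 287296 ≡ 453 (mod 589)
3^128 ≡ 453^2 = 205209 ≡ 237 (mod 589)
3^256 ≡ 237^2 = 56169 ≡ 214 (mod 589)
3^512 ≡ 214^2 = 45796 ≡ 443 (mod 589)
588 = 512 + 64 + 8 + 4 in binary powers of 2.
So 3^588 ≡ 443 · 453 · 82 · 81 ≡ 562 (mod 589).
Since 562 ≠ 1, base 3 is a Fermat witness: 589 is composite.

562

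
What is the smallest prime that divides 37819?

59

37819 is odd.
Digit sum 28, not divisible by 3.
Ends in 9: not divisible by 5.
7: 37819 = 7·5402 + 5
11: 37819 = 11·3438 + 1
13: 37819 = 13·2909 + 2
17: 37819 = 17·2224 + 11
19: 37819 = 19·1990 + 9
23: 37819 = 23·1644 + 7
29: 37819 = 29·1304 + 3
31: 37819 = 31·1219 + 30
37: 37819 = 37·1022 + 5
41: 37819 = 41·922 + 17
43: 37819 = 43·879 + 22
47: 37819 = 47·804 + 31
53: 37819 = 53·713 + 30
59: 37819 = 59·641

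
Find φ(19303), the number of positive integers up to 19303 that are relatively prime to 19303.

Factor: 19303 = 97 · 199.
φ(19303) = (97−1) · (199−1) = 96 · 198 = 19008.

19008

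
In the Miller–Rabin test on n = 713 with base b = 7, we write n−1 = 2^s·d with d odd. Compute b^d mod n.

713 − 1 = 712 = 2^3 · 89, so d = 89.
7^1 ≡ 7 (mod 713)
7^2 ≡ 7^2 = 49 ≡ 49 (mod 713)
7^4 ≡ 49^2 = 2401 ≡ 262 (mod 713)
7^8 ≡ 262^2 = 68644 ≡ 196 (mod 713)
7^16 ≡ 196^2 = 38416 ≡ 627 (mod 713)
7^32 ≡ 627^2 = 393129 ≡ 266 (mod 713)
7^64 ≡ 266^2 = 70756 ≡ 169 (mod 713)
89 = 64 + 16 + 8 + 1 in binary powers of 2.
So 7^89 ≡ 169 · 627 · 196 · 7 ≡ 536 (mod 713).
Squaring chain: 536 → 670 → 423; never reaches −1, so base 7 is a Miller–Rabin witness that 713 is composite.

536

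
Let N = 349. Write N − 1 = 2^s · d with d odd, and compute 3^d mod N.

349 − 1 = 348 = 2^2 · 87, so d = 87.
3^1 ≡ 3 (mod 349)
3^2 ≡ 3^2 = 9 ≡ 9 (mod 349)
3^4 ≡ 9^2 = 81 ≡ 81 (mod 349)
3^8 ≡ 81^2 = 6561 ≡ 279 (mod 349)
3^16 ≡ 279^2 = 77841 ≡ 14 (mod 349)
3^32 ≡ 14^2 = 196 ≡ 196 (mod 349)
3^64 ≡ 196^2 = 38416 ≡ 26 (mod 349)
87 = 64 + 16 + 4 + 2 + 1 in binary powers of 2.
So 3^87 ≡ 26 · 14 · 81 · 9 · 3 ≡ 348 (mod 349).
Since 3^d ≡ 348 (mod 349), base 3 does not prove 349 composite.

348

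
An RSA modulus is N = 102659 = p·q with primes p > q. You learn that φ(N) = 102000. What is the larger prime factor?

409

φ(n) = (p−1)(q−1) = n − (p+q) + 1, so p + q = 102659 − 102000 + 1 = 660.
p and q are the roots of t² − 660t + 102659 = 0.
Discriminant: 660² − 4·102659 = 435600 − 410636 = 24964; √24964 = 158.
q = (660 − 158)/2 = 251, p = (660 + 158)/2 = 409.
Check: 251 · 409 = 102659.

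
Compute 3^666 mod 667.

660

3^1 ≡ 3 (mod 667)
3^2 ≡ 3^2 = 9 ≡ 9 (mod 667)
3^4 ≡ 9^2 = 81 ≡ 81 (mod 667)
3^8 ≡ 81^2 = 6561 ≡ 558 (mod 667)
3^16 ≡ 558^2 = 311364 ≡ 542 (mod 667)
3^32 ≡ 542^2 = 293764 ≡ 284 (mod 667)
3^64 ≡ 284^2 = 80656 ≡ 616 (mod 667)
3^128 ≡ 616^2 = 379456 ≡ 600 (mod 667)
3^256 ≡ 600^2 = 360000 ≡ 487 (mod 667)
3^512 ≡ 487^2 = 237169 ≡ 384 (mod 667)
666 = 512 + 128 + 16 + 8 + 2 in binary powers of 2.
So 3^666 ≡ 384 · 600 · 542 · 558 · 9 ≡ 660 (mod 667).
Since 660 ≠ 1, base 3 is a Fermat witness: 667 is composite.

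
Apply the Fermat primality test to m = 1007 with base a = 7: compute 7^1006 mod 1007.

7^1 ≡ 7 (mod 1007)
7^2 ≡ 7^2 = 49 ≡ 49 (mod 1007)
7^4 ≡ 49^2 = 2401 ≡ 387 (mod 1007)
7^8 ≡ 387^2 = 149769 ≡ 733 (mod 1007)
7^16 ≡ 733^2 = 537289 ≡ 558 (mod 1007)
7^32 ≡ 558^2 = 311364 ≡ 201 (mod 1007)
7^64 ≡ 201^2 = 40401 ≡ 121 (mod 1007)
7^128 ≡ 121^2 = 14641 ≡ 543 (mod 1007)
7^256 ≡ 543^2 = 294849 ≡ 805 (mod 1007)
7^512 ≡ 805^2 = 648025 ≡ 524 (mod 1007)
1006 = 512 + 256 + 128 + 64 + 32 + 8 + 4 + 2 in binary powers of 2.
So 7^1006 ≡ 524 · 805 · 543 · 121 · 201 · 733 · 387 · 49 ≡ 577 (mod 1007).
Since 577 ≠ 1, base 7 is a Fermat witness: 1007 is composite.

577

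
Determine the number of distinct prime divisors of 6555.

6555 = 3 · 2185
2185 = 5 · 437
437 = 19 · 23
6555 = 3 · 5 · 19 · 23, which has 4 distinct prime factors.

4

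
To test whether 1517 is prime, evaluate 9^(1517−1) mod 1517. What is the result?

493

9^1 ≡ 9 (mod 1517)
9^2 ≡ 9^2 = 81 ≡ 81 (mod 1517)
9^4 ≡ 81^2 = 6561 ≡ 493 (mod 1517)
9^8 ≡ 493^2 = 243049 ≡ 329 (mod 1517)
9^16 ≡ 329^2 = 108241 ≡ 534 (mod 1517)
9^32 ≡ 534^2 = 285156 ≡ 1477 (mod 1517)
9^64 ≡ 1477^2 = 2181529 ≡ 83 (mod 1517)
9^128 ≡ 83^2 = 6889 ≡ 821 (mod 1517)
9^256 ≡ 821^2 = 674041 ≡ 493 (mod 1517)
9^512 ≡ 493^2 = 243049 ≡ 329 (mod 1517)
9^1024 ≡ 329^2 = 108241 ≡ 534 (mod 1517)
1516 = 1024 + 256 + 128 + 64 + 32 + 8 + 4 in binary powers of 2.
So 9^1516 ≡ 534 · 493 · 821 · 83 · 1477 · 329 · 493 ≡ 493 (mod 1517).
Since 493 ≠ 1, base 9 is a Fermat witness: 1517 is composite.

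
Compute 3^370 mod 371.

305

3^1 ≡ 3 (mod 371)
3^2 ≡ 3^2 = 9 ≡ 9 (mod 371)
3^4 ≡ 9^2 = 81 ≡ 81 (mod 371)
3^8 ≡ 81^2 = 6561 ≡ 254 (mod 371)
3^16 ≡ 254^2 = 64516 ≡ 333 (mod 371)
3^32 ≡ 333^2 = 110889 ≡ 331 (mod 371)
3^64 ≡ 331^2 = 109561 ≡ 116 (mod 371)
3^128 ≡ 116^2 = 13456 ≡ 100 (mod 371)
3^256 ≡ 100^2 = 10000 ≡ 354 (mod 371)
370 = 256 + 64 + 32 + 16 + 2 in binary powers of 2.
So 3^370 ≡ 354 · 116 · 331 · 333 · 9 ≡ 305 (mod 371).
Since 305 ≠ 1, base 3 is a Fermat witness: 371 is composite.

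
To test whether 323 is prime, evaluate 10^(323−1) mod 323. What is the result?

270

10^1 ≡ 10 (mod 323)
10^2 ≡ 10^2 = 100 ≡ 100 (mod 323)
10^4 ≡ 100^2 = 10000 ≡ 310 (mod 323)
10^8 ≡ 310^2 = 96100 ≡ 169 (mod 323)
10^16 ≡ 169^2 = 28561 ≡ 137 (mod 323)
10^32 ≡ 137^2 = 18769 ≡ 35 (mod 323)
10^64 ≡ 35^2 = 1225 ≡ 256 (mod 323)
10^128 ≡ 256^2 = 65536 ≡ 290 (mod 323)
10^256 ≡ 290^2 = 84100 ≡ 120 (mod 323)
322 = 256 + 64 + 2 in binary powers of 2.
So 10^322 ≡ 120 · 256 · 100 ≡ 270 (mod 323).
Since 270 ≠ 1, base 10 is a Fermat witness: 323 is composite.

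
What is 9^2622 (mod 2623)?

9^1 ≡ 9 (mod 2623)
9^2 ≡ 9^2 = 81 ≡ 81 (mod 2623)
9^4 ≡ 81^2 = 6561 ≡ 1315 (mod 2623)
9^8 ≡ 1315^2 = 1729225 ≡ 668 (mod 2623)
9^16 ≡ 668^2 = 446224 ≡ 314 (mod 2623)
9^32 ≡ 314^2 = 98596 ≡ 1545 (mod 2623)
9^64 ≡ 1545^2 = 2387025 ≡ 95 (mod 2623)
9^128 ≡ 95^2 = 9025 ≡ 1156 (mod 2623)
9^256 ≡ 1156^2 = 1336336 ≡ 1229 (mod 2623)
9^512 ≡ 1229^2 = 1510441 ≡ 2216 (mod 2623)
9^1024 ≡ 2216^2 = 4910656 ≡ 400 (mod 2623)
9^2048 ≡ 400^2 = 160000 ≡ 2620 (mod 2623)
2622 = 2048 + 512 + 32 + 16 + 8 + 4 + 2 in binary powers of 2.
So 9^2622 ≡ 2620 · 2216 · 1545 · 314 · 668 · 1315 · 81 ≡ 752 (mod 2623).
Since 752 ≠ 1, base 9 is a Fermat witness: 2623 is composite.

752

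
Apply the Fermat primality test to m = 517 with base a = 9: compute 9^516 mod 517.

9^1 ≡ 9 (mod 517)
9^2 ≡ 9^2 = 81 ≡ 81 (mod 517)
9^4 ≡ 81^2 = 6561 ≡ 357 (mod 517)
9^8 ≡ 357^2 = 127449 ≡ 267 (mod 517)
9^16 ≡ 267^2 = 71289 ≡ 460 (mod 517)
9^32 ≡ 460^2 = 211600 ≡ 147 (mod 517)
9^64 ≡ 147^2 = 21609 ≡ 412 (mod 517)
9^128 ≡ 412^2 = 169744 ≡ 168 (mod 517)
9^256 ≡ 168^2 = 28224 ≡ 306 (mod 517)
9^512 ≡ 306^2 = 93636 ≡ 59 (mod 517)
516 = 512 + 4 in binary powers of 2.
So 9^516 ≡ 59 · 357 ≡ 383 (mod 517).
Since 383 ≠ 1, base 9 is a Fermat witness: 517 is composite.

383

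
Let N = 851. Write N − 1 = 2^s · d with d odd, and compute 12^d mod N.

851 − 1 = 850 = 2^1 · 425, so d = 425.
12^1 ≡ 12 (mod 851)
12^2 ≡ 12^2 = 144 ≡ 144 (mod 851)
12^4 ≡ 144^2 = 20736 ≡ 312 (mod 851)
12^8 ≡ 312^2 = 97344 ≡ 330 (mod 851)
12^16 ≡ 330^2 = 108900 ≡ 823 (mod 851)
12^32 ≡ 823^2 = 677329 ≡ 784 (mod 851)
12^64 ≡ 784^2 = 614656 ≡ 234 (mod 851)
12^128 ≡ 234^2 = 54756 ≡ 292 (mod 851)
12^256 ≡ 292^2 = 85264 ≡ 164 (mod 851)
425 = 256 + 128 + 32 + 8 + 1 in binary powers of 2.
So 12^425 ≡ 164 · 292 · 784 · 330 · 12 ≡ 292 (mod 851).
Squaring chain: 292; never reaches −1, so base 12 is a Miller–Rabin witness that 851 is composite.

292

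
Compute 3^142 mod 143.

42

3^1 ≡ 3 (mod 143)
3^2 ≡ 3^2 = 9 ≡ 9 (mod 143)
3^4 ≡ 9^2 = 81 ≡ 81 (mod 143)
3^8 ≡ 81^2 = 6561 ≡ 126 (mod 143)
3^16 ≡ 126^2 = 15876 ≡ 3 (mod 143)
3^32 ≡ 3^2 = 9 ≡ 9 (mod 143)
3^64 ≡ 9^2 = 81 ≡ 81 (mod 143)
3^128 ≡ 81^2 = 6561 ≡ 126 (mod 143)
142 = 128 + 8 + 4 + 2 in binary powers of 2.
So 3^142 ≡ 126 · 126 · 81 · 9 ≡ 42 (mod 143).
Since 42 ≠ 1, base 3 is a Fermat witness: 143 is composite.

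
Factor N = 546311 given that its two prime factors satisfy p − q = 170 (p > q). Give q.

Since p = q + 170, we have 546311 = q(q + 170), so q² + 170q − 546311 = 0.
Discriminant: 170² + 4·546311 = 28900 + 2185244 = 2214144; √2214144 = 1488.
q = (−170 + 1488)/2 = 659, and p = q + 170 = 829.
Check: 659 · 829 = 546311.

659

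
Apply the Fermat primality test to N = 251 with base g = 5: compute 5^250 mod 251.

1

5^1 ≡ 5 (mod 251)
5^2 ≡ 5^2 = 25 ≡ 25 (mod 251)
5^4 ≡ 25^2 = 625 ≡ 123 (mod 251)
5^8 ≡ 123^2 = 15129 ≡ 69 (mod 251)
5^16 ≡ 69^2 = 4761 ≡ 243 (mod 251)
5^32 ≡ 243^2 = 59049 ≡ 64 (mod 251)
5^64 ≡ 64^2 = 4096 ≡ 80 (mod 251)
5^128 ≡ 80^2 = 6400 ≡ 125 (mod 251)
250 = 128 + 64 + 32 + 16 + 8 + 2 in binary powers of 2.
So 5^250 ≡ 125 · 80 · 64 · 243 · 69 · 25 ≡ 1 (mod 251).
Since the result is 1, base 5 gives no evidence that 251 is composite.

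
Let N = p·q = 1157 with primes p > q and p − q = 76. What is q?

Since p = q + 76, we have 1157 = q(q + 76), so q² + 76q − 1157 = 0.
Discriminant: 76² + 4·1157 = 5776 + 4628 = 10404; √10404 = 102.
q = (−76 + 102)/2 = 13, and p = q + 76 = 89.
Check: 13 · 89 = 1157.

13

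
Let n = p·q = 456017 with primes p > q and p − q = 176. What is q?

Since p = q + 176, we have 456017 = q(q + 176), so q² + 176q − 456017 = 0.
Discriminant: 176² + 4·456017 = 30976 + 1824068 = 1855044; √1855044 = 1362.
q = (−176 + 1362)/2 = 593, and p = q + 176 = 769.
Check: 593 · 769 = 456017.

593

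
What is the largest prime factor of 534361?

534361 = 17 · 31433
31433 = 17 · 1849
1849 = 43 · 43
43 = 43 · 1
So 534361 = 17^2 · 43^2; the largest prime factor is 43.

43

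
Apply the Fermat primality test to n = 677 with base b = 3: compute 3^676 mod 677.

1

3^1 ≡ 3 (mod 677)
3^2 ≡ 3^2 = 9 ≡ 9 (mod 677)
3^4 ≡ 9^2 = 81 ≡ 81 (mod 677)
3^8 ≡ 81^2 = 6561 ≡ 468 (mod 677)
3^16 ≡ 468^2 = 219024 ≡ 353 (mod 677)
3^32 ≡ 353^2 = 124609 ≡ 41 (mod 677)
3^64 ≡ 41^2 = 1681 ≡ 327 (mod 677)
3^128 ≡ 327^2 = 106929 ≡ 640 (mod 677)
3^256 ≡ 640^2 = 409600 ≡ 15 (mod 677)
3^512 ≡ 15^2 = 225 ≡ 225 (mod 677)
676 = 512 + 128 + 32 + 4 in binary powers of 2.
So 3^676 ≡ 225 · 640 · 41 · 81 ≡ 1 (mod 677).
Since the result is 1, base 3 gives no evidence that 677 is composite.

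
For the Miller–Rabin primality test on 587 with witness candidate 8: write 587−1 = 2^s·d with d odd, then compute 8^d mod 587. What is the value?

586

587 − 1 = 586 = 2^1 · 293, so d = 293.
8^1 ≡ 8 (mod 587)
8^2 ≡ 8^2 = 64 ≡ 64 (mod 587)
8^4 ≡ 64^2 = 4096 ≡ 574 (mod 587)
8^8 ≡ 574^2 = 329476 ≡ 169 (mod 587)
8^16 ≡ 169^2 = 28561 ≡ 385 (mod 587)
8^32 ≡ 385^2 = 148225 ≡ 301 (mod 587)
8^64 ≡ 301^2 = 90601 ≡ 203 (mod 587)
8^128 ≡ 203^2 = 41209 ≡ 119 (mod 587)
8^256 ≡ 119^2 = 14161 ≡ 73 (mod 587)
293 = 256 + 32 + 4 + 1 in binary powers of 2.
So 8^293 ≡ 73 · 301 · 574 · 8 ≡ 586 (mod 587).
Since 8^d ≡ 586 (mod 587), base 8 does not prove 587 composite.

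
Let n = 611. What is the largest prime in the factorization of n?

47

611 = 13 · 47
47 is prime.
So 611 = 13 · 47; the largest prime factor is 47.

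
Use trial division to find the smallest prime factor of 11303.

11303 is odd.
Digit sum 8, not divisible by 3.
Ends in 3: not divisible by 5.
7: 11303 = 7·1614 + 5
11: 11303 = 11·1027 + 6
13: 11303 = 13·869 + 6
17: 11303 = 17·664 + 15
19: 11303 = 19·594 + 17
23: 11303 = 23·491 + 10
29: 11303 = 29·389 + 22
31: 11303 = 31·364 + 19
37: 11303 = 37·305 + 18
41: 11303 = 41·275 + 28
43: 11303 = 43·262 + 37
47: 11303 = 47·240 + 23
53: 11303 = 53·213 + 14
59: 11303 = 59·191 + 34
61: 11303 = 61·185 + 18
67: 11303 = 67·168 + 47
71: 11303 = 71·159 + 14
73: 11303 = 73·154 + 61
79: 11303 = 79·143 + 6
83: 11303 = 83·136 + 15
89: 11303 = 89·127

89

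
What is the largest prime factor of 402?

67

402 = 2 · 201
201 = 3 · 67
67 is prime.
So 402 = 2 · 3 · 67; the largest prime factor is 67.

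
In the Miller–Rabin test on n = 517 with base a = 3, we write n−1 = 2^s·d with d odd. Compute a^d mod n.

202

517 − 1 = 516 = 2^2 · 129, so d = 129.
3^1 ≡ 3 (mod 517)
3^2 ≡ 3^2 = 9 ≡ 9 (mod 517)
3^4 ≡ 9^2 = 81 ≡ 81 (mod 517)
3^8 ≡ 81^2 = 6561 ≡ 357 (mod 517)
3^16 ≡ 357^2 = 127449 ≡ 267 (mod 517)
3^32 ≡ 267^2 = 71289 ≡ 460 (mod 517)
3^64 ≡ 460^2 = 211600 ≡ 147 (mod 517)
3^128 ≡ 147^2 = 21609 ≡ 412 (mod 517)
129 = 128 + 1 in binary powers of 2.
So 3^129 ≡ 412 · 3 ≡ 202 (mod 517).
Squaring chain: 202 → 478; never reaches −1, so base 3 is a Miller–Rabin witness that 517 is composite.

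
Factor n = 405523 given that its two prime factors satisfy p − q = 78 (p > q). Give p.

677

Since p = q + 78, we have 405523 = q(q + 78), so q² + 78q − 405523 = 0.
Discriminant: 78² + 4·405523 = 6084 + 1622092 = 1628176; √1628176 = 1276.
q = (−78 + 1276)/2 = 599, and p = q + 78 = 677.
Check: 599 · 677 = 405523.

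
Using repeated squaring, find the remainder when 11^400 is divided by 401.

1

11^1 ≡ 11 (mod 401)
11^2 ≡ 11^2 = 121 ≡ 121 (mod 401)
11^4 ≡ 121^2 = 14641 ≡ 205 (mod 401)
11^8 ≡ 205^2 = 42025 ≡ 321 (mod 401)
11^16 ≡ 321^2 = 103041 ≡ 385 (mod 401)
11^32 ≡ 385^2 = 148225 ≡ 256 (mod 401)
11^64 ≡ 256^2 = 65536 ≡ 173 (mod 401)
11^128 ≡ 173^2 = 29929 ≡ 255 (mod 401)
11^256 ≡ 255^2 = 65025 ≡ 63 (mod 401)
400 = 256 + 128 + 16 in binary powers of 2.
So 11^400 ≡ 63 · 255 · 385 ≡ 1 (mod 401).
Since the result is 1, base 11 gives no evidence that 401 is composite.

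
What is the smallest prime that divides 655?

655 is odd.
Digit sum 16, not divisible by 3.
Ends in 5: divisible by 5.

5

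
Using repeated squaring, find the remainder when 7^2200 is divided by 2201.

955

7^1 ≡ 7 (mod 2201)
7^2 ≡ 7^2 = 49 ≡ 49 (mod 2201)
7^4 ≡ 49^2 = 2401 ≡ 200 (mod 2201)
7^8 ≡ 200^2 = 40000 ≡ 382 (mod 2201)
7^16 ≡ 382^2 = 145924 ≡ 658 (mod 2201)
7^32 ≡ 658^2 = 432964 ≡ 1568 (mod 2201)
7^64 ≡ 1568^2 = 2458624 ≡ 107 (mod 2201)
7^128 ≡ 107^2 = 11449 ≡ 444 (mod 2201)
7^256 ≡ 444^2 = 197136 ≡ 1247 (mod 2201)
7^512 ≡ 1247^2 = 1555009 ≡ 1103 (mod 2201)
7^1024 ≡ 1103^2 = 1216609 ≡ 1657 (mod 2201)
7^2048 ≡ 1657^2 = 2745649 ≡ 1002 (mod 2201)
2200 = 2048 + 128 + 16 + 8 in binary powers of 2.
So 7^2200 ≡ 1002 · 444 · 658 · 382 ≡ 955 (mod 2201).
Since 955 ≠ 1, base 7 is a Fermat witness: 2201 is composite.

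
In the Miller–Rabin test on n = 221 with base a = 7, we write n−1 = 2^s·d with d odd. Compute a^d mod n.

97

221 − 1 = 220 = 2^2 · 55, so d = 55.
7^1 ≡ 7 (mod 221)
7^2 ≡ 7^2 = 49 ≡ 49 (mod 221)
7^4 ≡ 49^2 = 2401 ≡ 191 (mod 221)
7^8 ≡ 191^2 = 36481 ≡ 16 (mod 221)
7^16 ≡ 16^2 = 256 ≡ 35 (mod 221)
7^32 ≡ 35^2 = 1225 ≡ 120 (mod 221)
55 = 32 + 16 + 4 + 2 + 1 in binary powers of 2.
So 7^55 ≡ 120 · 35 · 191 · 49 · 7 ≡ 97 (mod 221).
Squaring chain: 97 → 127; never reaches −1, so base 7 is a Miller–Rabin witness that 221 is composite.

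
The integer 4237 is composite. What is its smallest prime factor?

4237 is odd.
Digit sum 16, not divisible by 3.
Ends in 7: not divisible by 5.
7: 4237 = 7·605 + 2
11: 4237 = 11·385 + 2
13: 4237 = 13·325 + 12
17: 4237 = 17·249 + 4
19: 4237 = 19·223

19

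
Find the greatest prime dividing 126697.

67

126697 = 31 · 4087
4087 = 61 · 67
67 is prime.
So 126697 = 31 · 61 · 67; the largest prime factor is 67.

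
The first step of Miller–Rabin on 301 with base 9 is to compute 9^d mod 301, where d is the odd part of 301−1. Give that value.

301 − 1 = 300 = 2^2 · 75, so d = 75.
9^1 ≡ 9 (mod 301)
9^2 ≡ 9^2 = 81 ≡ 81 (mod 301)
9^4 ≡ 81^2 = 6561 ≡ 240 (mod 301)
9^8 ≡ 240^2 = 57600 ≡ 109 (mod 301)
9^16 ≡ 109^2 = 11881 ≡ 142 (mod 301)
9^32 ≡ 142^2 = 20164 ≡ 298 (mod 301)
9^64 ≡ 298^2 = 88804 ≡ 9 (mod 301)
75 = 64 + 8 + 2 + 1 in binary powers of 2.
So 9^75 ≡ 9 · 109 · 81 · 9 ≡ 274 (mod 301).
Squaring chain: 274 → 127; never reaches −1, so base 9 is a Miller–Rabin witness that 301 is composite.

274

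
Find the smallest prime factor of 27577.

11

27577 is odd.
Digit sum 28, not divisible by 3.
Ends in 7: not divisible by 5.
7: 27577 = 7·3939 + 4
11: 27577 = 11·2507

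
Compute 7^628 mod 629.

293

7^1 ≡ 7 (mod 629)
7^2 ≡ 7^2 = 49 ≡ 49 (mod 629)
7^4 ≡ 49^2 = 2401 ≡ 514 (mod 629)
7^8 ≡ 514^2 = 264196 ≡ 16 (mod 629)
7^16 ≡ 16^2 = 256 ≡ 256 (mod 629)
7^32 ≡ 256^2 = 65536 ≡ 120 (mod 629)
7^64 ≡ 120^2 = 14400 ≡ 562 (mod 629)
7^128 ≡ 562^2 = 315844 ≡ 86 (mod 629)
7^256 ≡ 86^2 = 7396 ≡ 477 (mod 629)
7^512 ≡ 477^2 = 227529 ≡ 460 (mod 629)
628 = 512 + 64 + 32 + 16 + 4 in binary powers of 2.
So 7^628 ≡ 460 · 562 · 120 · 256 · 514 ≡ 293 (mod 629).
Since 293 ≠ 1, base 7 is a Fermat witness: 629 is composite.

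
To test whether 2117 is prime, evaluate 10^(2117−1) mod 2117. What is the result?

364

10^1 ≡ 10 (mod 2117)
10^2 ≡ 10^2 = 100 ≡ 100 (mod 2117)
10^4 ≡ 100^2 = 10000 ≡ 1532 (mod 2117)
10^8 ≡ 1532^2 = 2347024 ≡ 1388 (mod 2117)
10^16 ≡ 1388^2 = 1926544 ≡ 74 (mod 2117)
10^32 ≡ 74^2 = 5476 ≡ 1242 (mod 2117)
10^64 ≡ 1242^2 = 1542564 ≡ 1388 (mod 2117)
10^128 ≡ 1388^2 = 1926544 ≡ 74 (mod 2117)
10^256 ≡ 74^2 = 5476 ≡ 1242 (mod 2117)
10^512 ≡ 1242^2 = 1542564 ≡ 1388 (mod 2117)
10^1024 ≡ 1388^2 = 1926544 ≡ 74 (mod 2117)
10^2048 ≡ 74^2 = 5476 ≡ 1242 (mod 2117)
2116 = 2048 + 64 + 4 in binary powers of 2.
So 10^2116 ≡ 1242 · 1388 · 1532 ≡ 364 (mod 2117).
Since 364 ≠ 1, base 10 is a Fermat witness: 2117 is composite.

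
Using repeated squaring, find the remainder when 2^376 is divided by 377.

94

2^1 ≡ 2 (mod 377)
2^2 ≡ 2^2 = 4 ≡ 4 (mod 377)
2^4 ≡ 4^2 = 16 ≡ 16 (mod 377)
2^8 ≡ 16^2 = 256 ≡ 256 (mod 377)
2^16 ≡ 256^2 = 65536 ≡ 315 (mod 377)
2^32 ≡ 315^2 = 99225 ≡ 74 (mod 377)
2^64 ≡ 74^2 = 5476 ≡ 198 (mod 377)
2^128 ≡ 198^2 = 39204 ≡ 373 (mod 377)
2^256 ≡ 373^2 = 139129 ≡ 16 (mod 377)
376 = 256 + 64 + 32 + 16 + 8 in binary powers of 2.
So 2^376 ≡ 16 · 198 · 74 · 315 · 256 ≡ 94 (mod 377).
Since 94 ≠ 1, base 2 is a Fermat witness: 377 is composite.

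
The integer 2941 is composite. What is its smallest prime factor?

17

2941 is odd.
Digit sum 16, not divisible by 3.
Ends in 1: not divisible by 5.
7: 2941 = 7·420 + 1
11: 2941 = 11·267 + 4
13: 2941 = 13·226 + 3
17: 2941 = 17·173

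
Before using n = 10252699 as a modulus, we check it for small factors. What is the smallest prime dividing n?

79

10252699 is odd.
Digit sum 34, not divisible by 3.
Ends in 9: not divisible by 5.
7: 10252699 = 7·1464671 + 2
11: 10252699 = 11·932063 + 6
13: 10252699 = 13·788669 + 2
17: 10252699 = 17·603099 + 16
19: 10252699 = 19·539615 + 14
23: 10252699 = 23·445769 + 12
29: 10252699 = 29·353541 + 10
31: 10252699 = 31·330732 + 7
37: 10252699 = 37·277099 + 36
41: 10252699 = 41·250065 + 34
43: 10252699 = 43·238434 + 37
47: 10252699 = 47·218142 + 25
53: 10252699 = 53·193447 + 8
59: 10252699 = 59·173774 + 33
61: 10252699 = 61·168077 + 2
67: 10252699 = 67·153025 + 24
71: 10252699 = 71·144404 + 15
73: 10252699 = 73·140447 + 68
79: 10252699 = 79·129781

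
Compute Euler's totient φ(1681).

1640

Factor: 1681 = 41^2.
φ(1681) = 41^1·(41−1) = 1640.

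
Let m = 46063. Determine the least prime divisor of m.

46063 is odd.
Digit sum 19, not divisible by 3.
Ends in 3: not divisible by 5.
7: 46063 = 7·6580 + 3
11: 46063 = 11·4187 + 6
13: 46063 = 13·3543 + 4
17: 46063 = 17·2709 + 10
19: 46063 = 19·2424 + 7
23: 46063 = 23·2002 + 17
29: 46063 = 29·1588 + 11
31: 46063 = 31·1485 + 28
37: 46063 = 37·1244 + 35
41: 46063 = 41·1123 + 20
43: 46063 = 43·1071 + 10
47: 46063 = 47·980 + 3
53: 46063 = 53·869 + 6
59: 46063 = 59·780 + 43
61: 46063 = 61·755 + 8
67: 46063 = 67·687 + 34
71: 46063 = 71·648 + 55
73: 46063 = 73·631

73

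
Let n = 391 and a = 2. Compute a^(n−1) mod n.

285

2^1 ≡ 2 (mod 391)
2^2 ≡ 2^2 = 4 ≡ 4 (mod 391)
2^4 ≡ 4^2 = 16 ≡ 16 (mod 391)
2^8 ≡ 16^2 = 256 ≡ 256 (mod 391)
2^16 ≡ 256^2 = 65536 ≡ 239 (mod 391)
2^32 ≡ 239^2 = 57121 ≡ 35 (mod 391)
2^64 ≡ 35^2 = 1225 ≡ 52 (mod 391)
2^128 ≡ 52^2 = 2704 ≡ 358 (mod 391)
2^256 ≡ 358^2 = 128164 ≡ 307 (mod 391)
390 = 256 + 128 + 4 + 2 in binary powers of 2.
So 2^390 ≡ 307 · 358 · 16 · 4 ≡ 285 (mod 391).
Since 285 ≠ 1, base 2 is a Fermat witness: 391 is composite.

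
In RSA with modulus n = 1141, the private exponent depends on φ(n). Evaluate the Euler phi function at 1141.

972

Factor: 1141 = 7 · 163.
φ(1141) = (7−1) · (163−1) = 6 · 162 = 972.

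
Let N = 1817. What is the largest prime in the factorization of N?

79

1817 = 23 · 79
79 is prime.
So 1817 = 23 · 79; the largest prime factor is 79.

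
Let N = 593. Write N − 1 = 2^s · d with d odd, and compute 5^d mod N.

593 − 1 = 592 = 2^4 · 37, so d = 37.
5^1 ≡ 5 (mod 593)
5^2 ≡ 5^2 = 25 ≡ 25 (mod 593)
5^4 ≡ 25^2 = 625 ≡ 32 (mod 593)
5^8 ≡ 32^2 = 1024 ≡ 431 (mod 593)
5^16 ≡ 431^2 = 185761 ≡ 152 (mod 593)
5^32 ≡ 152^2 = 23104 ≡ 570 (mod 593)
37 = 32 + 4 + 1 in binary powers of 2.
So 5^37 ≡ 570 · 32 · 5 ≡ 471 (mod 593).
Squaring chain: 471 → 59 → 516 → 592; reaches −1, so base 5 does not prove 593 composite.

471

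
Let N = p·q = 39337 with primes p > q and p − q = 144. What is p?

Since p = q + 144, we have 39337 = q(q + 144), so q² + 144q − 39337 = 0.
Discriminant: 144² + 4·39337 = 20736 + 157348 = 178084; √178084 = 422.
q = (−144 + 422)/2 = 139, and p = q + 144 = 283.
Check: 139 · 283 = 39337.

283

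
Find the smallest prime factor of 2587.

13

2587 is odd.
Digit sum 22, not divisible by 3.
Ends in 7: not divisible by 5.
7: 2587 = 7·369 + 4
11: 2587 = 11·235 + 2
13: 2587 = 13·199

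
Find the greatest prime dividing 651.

651 = 3 · 217
217 = 7 · 31
31 is prime.
So 651 = 3 · 7 · 31; the largest prime factor is 31.

31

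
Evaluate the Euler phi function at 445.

Factor: 445 = 5 · 89.
φ(445) = (5−1) · (89−1) = 4 · 88 = 352.

352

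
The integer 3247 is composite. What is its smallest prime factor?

17

3247 is odd.
Digit sum 16, not divisible by 3.
Ends in 7: not divisible by 5.
7: 3247 = 7·463 + 6
11: 3247 = 11·295 + 2
13: 3247 = 13·249 + 10
17: 3247 = 17·191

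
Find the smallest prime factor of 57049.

89

57049 is odd.
Digit sum 25, not divisible by 3.
Ends in 9: not divisible by 5.
7: 57049 = 7·8149 + 6
11: 57049 = 11·5186 + 3
13: 57049 = 13·4388 + 5
17: 57049 = 17·3355 + 14
19: 57049 = 19·3002 + 11
23: 57049 = 23·2480 + 9
29: 57049 = 29·1967 + 6
31: 57049 = 31·1840 + 9
37: 57049 = 37·1541 + 32
41: 57049 = 41·1391 + 18
43: 57049 = 43·1326 + 31
47: 57049 = 47·1213 + 38
53: 57049 = 53·1076 + 21
59: 57049 = 59·966 + 55
61: 57049 = 61·935 + 14
67: 57049 = 67·851 + 32
71: 57049 = 71·803 + 36
73: 57049 = 73·781 + 36
79: 57049 = 79·722 + 11
83: 57049 = 83·687 + 28
89: 57049 = 89·641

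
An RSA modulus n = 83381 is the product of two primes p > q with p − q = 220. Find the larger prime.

Since p = q + 220, we have 83381 = q(q + 220), so q² + 220q − 83381 = 0.
Discriminant: 220² + 4·83381 = 48400 + 333524 = 381924; √381924 = 618.
q = (−220 + 618)/2 = 199, and p = q + 220 = 419.
Check: 199 · 419 = 83381.

419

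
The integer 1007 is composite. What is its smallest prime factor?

19

1007 is odd.
Digit sum 8, not divisible by 3.
Ends in 7: not divisible by 5.
7: 1007 = 7·143 + 6
11: 1007 = 11·91 + 6
13: 1007 = 13·77 + 6
17: 1007 = 17·59 + 4
19: 1007 = 19·53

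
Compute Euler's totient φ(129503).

Factor: 129503 = 11 · 61 · 193.
φ(129503) = (11−1) · (61−1) · (193−1) = 10 · 60 · 192 = 115200.

115200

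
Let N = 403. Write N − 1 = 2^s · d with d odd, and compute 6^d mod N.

403 − 1 = 402 = 2^1 · 201, so d = 201.
6^1 ≡ 6 (mod 403)
6^2 ≡ 6^2 = 36 ≡ 36 (mod 403)
6^4 ≡ 36^2 = 1296 ≡ 87 (mod 403)
6^8 ≡ 87^2 = 7569 ≡ 315 (mod 403)
6^16 ≡ 315^2 = 99225 ≡ 87 (mod 403)
6^32 ≡ 87^2 = 7569 ≡ 315 (mod 403)
6^64 ≡ 315^2 = 99225 ≡ 87 (mod 403)
6^128 ≡ 87^2 = 7569 ≡ 315 (mod 403)
201 = 128 + 64 + 8 + 1 in binary powers of 2.
So 6^201 ≡ 315 · 87 · 315 · 6 ≡ 278 (mod 403).
Squaring chain: 278; never reaches −1, so base 6 is a Miller–Rabin witness that 403 is composite.

278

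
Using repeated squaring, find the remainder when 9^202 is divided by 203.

9^1 ≡ 9 (mod 203)
9^2 ≡ 9^2 = 81 ≡ 81 (mod 203)
9^4 ≡ 81^2 = 6561 ≡ 65 (mod 203)
9^8 ≡ 65^2 = 4225 ≡ 165 (mod 203)
9^16 ≡ 165^2 = 27225 ≡ 23 (mod 203)
9^32 ≡ 23^2 = 529 ≡ 123 (mod 203)
9^64 ≡ 123^2 = 15129 ≡ 107 (mod 203)
9^128 ≡ 107^2 = 11449 ≡ 81 (mod 203)
202 = 128 + 64 + 8 + 2 in binary powers of 2.
So 9^202 ≡ 81 · 107 · 165 · 81 ≡ 16 (mod 203).
Since 16 ≠ 1, base 9 is a Fermat witness: 203 is composite.

16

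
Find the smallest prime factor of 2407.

29

2407 is odd.
Digit sum 13, not divisible by 3.
Ends in 7: not divisible by 5.
7: 2407 = 7·343 + 6
11: 2407 = 11·218 + 9
13: 2407 = 13·185 + 2
17: 2407 = 17·141 + 10
19: 2407 = 19·126 + 13
23: 2407 = 23·104 + 15
29: 2407 = 29·83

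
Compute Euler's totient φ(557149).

534240

Factor: 557149 = 41 · 107 · 127.
φ(557149) = (41−1) · (107−1) · (127−1) = 40 · 106 · 126 = 534240.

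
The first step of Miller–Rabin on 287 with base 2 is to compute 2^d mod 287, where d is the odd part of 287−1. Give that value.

172

287 − 1 = 286 = 2^1 · 143, so d = 143.
2^1 ≡ 2 (mod 287)
2^2 ≡ 2^2 = 4 ≡ 4 (mod 287)
2^4 ≡ 4^2 = 16 ≡ 16 (mod 287)
2^8 ≡ 16^2 = 256 ≡ 256 (mod 287)
2^16 ≡ 256^2 = 65536 ≡ 100 (mod 287)
2^32 ≡ 100^2 = 10000 ≡ 242 (mod 287)
2^64 ≡ 242^2 = 58564 ≡ 16 (mod 287)
2^128 ≡ 16^2 = 256 ≡ 256 (mod 287)
143 = 128 + 8 + 4 + 2 + 1 in binary powers of 2.
So 2^143 ≡ 256 · 256 · 16 · 4 · 2 ≡ 172 (mod 287).
Squaring chain: 172; never reaches −1, so base 2 is a Miller–Rabin witness that 287 is composite.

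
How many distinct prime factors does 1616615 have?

6

1616615 = 5 · 323323
323323 = 7 · 46189
46189 = 11 · 4199
4199 = 13 · 323
323 = 17 · 19
1616615 = 5 · 7 · 11 · 13 · 17 · 19, which has 6 distinct prime factors.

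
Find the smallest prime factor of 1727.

1727 is odd.
Digit sum 17, not divisible by 3.
Ends in 7: not divisible by 5.
7: 1727 = 7·246 + 5
11: 1727 = 11·157

11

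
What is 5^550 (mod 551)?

5^1 ≡ 5 (mod 551)
5^2 ≡ 5^2 = 25 ≡ 25 (mod 551)
5^4 ≡ 25^2 = 625 ≡ 74 (mod 551)
5^8 ≡ 74^2 = 5476 ≡ 517 (mod 551)
5^16 ≡ 517^2 = 267289 ≡ 54 (mod 551)
5^32 ≡ 54^2 = 2916 ≡ 161 (mod 551)
5^64 ≡ 161^2 = 25921 ≡ 24 (mod 551)
5^128 ≡ 24^2 = 576 ≡ 25 (mod 551)
5^256 ≡ 25^2 = 625 ≡ 74 (mod 551)
5^512 ≡ 74^2 = 5476 ≡ 517 (mod 551)
550 = 512 + 32 + 4 + 2 in binary powers of 2.
So 5^550 ≡ 517 · 161 · 74 · 25 ≡ 480 (mod 551).
Since 480 ≠ 1, base 5 is a Fermat witness: 551 is composite.

480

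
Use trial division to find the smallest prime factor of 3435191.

37

3435191 is odd.
Digit sum 26, not divisible by 3.
Ends in 1: not divisible by 5.
7: 3435191 = 7·490741 + 4
11: 3435191 = 11·312290 + 1
13: 3435191 = 13·264245 + 6
17: 3435191 = 17·202070 + 1
19: 3435191 = 19·180799 + 10
23: 3435191 = 23·149356 + 3
29: 3435191 = 29·118454 + 25
31: 3435191 = 31·110812 + 19
37: 3435191 = 37·92843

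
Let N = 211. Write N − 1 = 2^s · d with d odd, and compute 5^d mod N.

1

211 − 1 = 210 = 2^1 · 105, so d = 105.
5^1 ≡ 5 (mod 211)
5^2 ≡ 5^2 = 25 ≡ 25 (mod 211)
5^4 ≡ 25^2 = 625 ≡ 203 (mod 211)
5^8 ≡ 203^2 = 41209 ≡ 64 (mod 211)
5^16 ≡ 64^2 = 4096 ≡ 87 (mod 211)
5^32 ≡ 87^2 = 7569 ≡ 184 (mod 211)
5^64 ≡ 184^2 = 33856 ≡ 96 (mod 211)
105 = 64 + 32 + 8 + 1 in binary powers of 2.
So 5^105 ≡ 96 · 184 · 64 · 5 ≡ 1 (mod 211).
Since 5^d ≡ 1 (mod 211), base 5 does not prove 211 composite.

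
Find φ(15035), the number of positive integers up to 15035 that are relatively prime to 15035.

Factor: 15035 = 5 · 31 · 97.
φ(15035) = (5−1) · (31−1) · (97−1) = 4 · 30 · 96 = 11520.

11520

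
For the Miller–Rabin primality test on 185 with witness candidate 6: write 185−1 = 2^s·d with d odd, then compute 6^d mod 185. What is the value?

31

185 − 1 = 184 = 2^3 · 23, so d = 23.
6^1 ≡ 6 (mod 185)
6^2 ≡ 6^2 = 36 ≡ 36 (mod 185)
6^4 ≡ 36^2 = 1296 ≡ 1 (mod 185)
6^8 ≡ 1^2 = 1 ≡ 1 (mod 185)
6^16 ≡ 1^2 = 1 ≡ 1 (mod 185)
23 = 16 + 4 + 2 + 1 in binary powers of 2.
So 6^23 ≡ 1 · 1 · 36 · 6 ≡ 31 (mod 185).
Squaring chain: 31 → 36 → 1; never reaches −1, so base 6 is a Miller–Rabin witness that 185 is composite.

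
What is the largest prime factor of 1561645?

1561645 = 5 · 312329
312329 = 53 · 5893
5893 = 71 · 83
83 is prime.
So 1561645 = 5 · 53 · 71 · 83; the largest prime factor is 83.

83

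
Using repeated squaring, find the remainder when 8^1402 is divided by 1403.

8^1 ≡ 8 (mod 1403)
8^2 ≡ 8^2 = 64 ≡ 64 (mod 1403)
8^4 ≡ 64^2 = 4096 ≡ 1290 (mod 1403)
8^8 ≡ 1290^2 = 1664100 ≡ 142 (mod 1403)
8^16 ≡ 142^2 = 20164 ≡ 522 (mod 1403)
8^32 ≡ 522^2 = 272484 ≡ 302 (mod 1403)
8^64 ≡ 302^2 = 91204 ≡ 9 (mod 1403)
8^128 ≡ 9^2 = 81 ≡ 81 (mod 1403)
8^256 ≡ 81^2 = 6561 ≡ 949 (mod 1403)
8^512 ≡ 949^2 = 900601 ≡ 1278 (mod 1403)
8^1024 ≡ 1278^2 = 1633284 ≡ 192 (mod 1403)
1402 = 1024 + 256 + 64 + 32 + 16 + 8 + 2 in binary powers of 2.
So 8^1402 ≡ 192 · 949 · 9 · 302 · 522 · 142 · 64 ≡ 430 (mod 1403).
Since 430 ≠ 1, base 8 is a Fermat witness: 1403 is composite.

430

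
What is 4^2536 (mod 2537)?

4^1 ≡ 4 (mod 2537)
4^2 ≡ 4^2 = 16 ≡ 16 (mod 2537)
4^4 ≡ 16^2 = 256 ≡ 256 (mod 2537)
4^8 ≡ 256^2 = 65536 ≡ 2111 (mod 2537)
4^16 ≡ 2111^2 = 4456321 ≡ 1349 (mod 2537)
4^32 ≡ 1349^2 = 1819801 ≡ 772 (mod 2537)
4^64 ≡ 772^2 = 595984 ≡ 2326 (mod 2537)
4^128 ≡ 2326^2 = 5410276 ≡ 1392 (mod 2537)
4^256 ≡ 1392^2 = 1937664 ≡ 1933 (mod 2537)
4^512 ≡ 1933^2 = 3736489 ≡ 2025 (mod 2537)
4^1024 ≡ 2025^2 = 4100625 ≡ 833 (mod 2537)
4^2048 ≡ 833^2 = 693889 ≡ 1288 (mod 2537)
2536 = 2048 + 256 + 128 + 64 + 32 + 8 in binary powers of 2.
So 4^2536 ≡ 1288 · 1933 · 1392 · 2326 · 772 · 2111 ≡ 317 (mod 2537).
Since 317 ≠ 1, base 4 is a Fermat witness: 2537 is composite.

317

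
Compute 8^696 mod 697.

256

8^1 ≡ 8 (mod 697)
8^2 ≡ 8^2 = 64 ≡ 64 (mod 697)
8^4 ≡ 64^2 = 4096 ≡ 611 (mod 697)
8^8 ≡ 611^2 = 373321 ≡ 426 (mod 697)
8^16 ≡ 426^2 = 181476 ≡ 256 (mod 697)
8^32 ≡ 256^2 = 65536 ≡ 18 (mod 697)
8^64 ≡ 18^2 = 324 ≡ 324 (mod 697)
8^128 ≡ 324^2 = 104976 ≡ 426 (mod 697)
8^256 ≡ 426^2 = 181476 ≡ 256 (mod 697)
8^512 ≡ 256^2 = 65536 ≡ 18 (mod 697)
696 = 512 + 128 + 32 + 16 + 8 in binary powers of 2.
So 8^696 ≡ 18 · 426 · 18 · 256 · 426 ≡ 256 (mod 697).
Since 256 ≠ 1, base 8 is a Fermat witness: 697 is composite.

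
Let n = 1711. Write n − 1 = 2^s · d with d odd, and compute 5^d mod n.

730

1711 − 1 = 1710 = 2^1 · 855, so d = 855.
5^1 ≡ 5 (mod 1711)
5^2 ≡ 5^2 = 25 ≡ 25 (mod 1711)
5^4 ≡ 25^2 = 625 ≡ 625 (mod 1711)
5^8 ≡ 625^2 = 390625 ≡ 517 (mod 1711)
5^16 ≡ 517^2 = 267289 ≡ 373 (mod 1711)
5^32 ≡ 373^2 = 139129 ≡ 538 (mod 1711)
5^64 ≡ 538^2 = 289444 ≡ 285 (mod 1711)
5^128 ≡ 285^2 = 81225 ≡ 808 (mod 1711)
5^256 ≡ 808^2 = 652864 ≡ 973 (mod 1711)
5^512 ≡ 973^2 = 946729 ≡ 546 (mod 1711)
855 = 512 + 256 + 64 + 16 + 4 + 2 + 1 in binary powers of 2.
So 5^855 ≡ 546 · 973 · 285 · 373 · 625 · 25 · 5 ≡ 730 (mod 1711).
Squaring chain: 730; never reaches −1, so base 5 is a Miller–Rabin witness that 1711 is composite.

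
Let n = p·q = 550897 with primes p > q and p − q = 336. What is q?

Since p = q + 336, we have 550897 = q(q + 336), so q² + 336q − 550897 = 0.
Discriminant: 336² + 4·550897 = 112896 + 2203588 = 2316484; √2316484 = 1522.
q = (−336 + 1522)/2 = 593, and p = q + 336 = 929.
Check: 593 · 929 = 550897.

593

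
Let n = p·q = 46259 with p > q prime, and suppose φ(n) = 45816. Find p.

277

φ(n) = (p−1)(q−1) = n − (p+q) + 1, so p + q = 46259 − 45816 + 1 = 444.
p and q are the roots of t² − 444t + 46259 = 0.
Discriminant: 444² − 4·46259 = 197136 − 185036 = 12100; √12100 = 110.
q = (444 − 110)/2 = 167, p = (444 + 110)/2 = 277.
Check: 167 · 277 = 46259.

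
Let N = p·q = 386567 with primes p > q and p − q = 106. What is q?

571

Since p = q + 106, we have 386567 = q(q + 106), so q² + 106q − 386567 = 0.
Discriminant: 106² + 4·386567 = 11236 + 1546268 = 1557504; √1557504 = 1248.
q = (−106 + 1248)/2 = 571, and p = q + 106 = 677.
Check: 571 · 677 = 386567.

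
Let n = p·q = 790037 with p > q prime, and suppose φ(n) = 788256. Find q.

φ(n) = (p−1)(q−1) = n − (p+q) + 1, so p + q = 790037 − 788256 + 1 = 1782.
p and q are the roots of t² − 1782t + 790037 = 0.
Discriminant: 1782² − 4·790037 = 3175524 − 3160148 = 15376; √15376 = 124.
q = (1782 − 124)/2 = 829, p = (1782 + 124)/2 = 953.
Check: 829 · 953 = 790037.

829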